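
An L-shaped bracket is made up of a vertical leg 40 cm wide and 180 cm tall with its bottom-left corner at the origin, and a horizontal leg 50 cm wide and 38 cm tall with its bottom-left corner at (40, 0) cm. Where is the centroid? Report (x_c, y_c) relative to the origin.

vertical leg: A = 40 × 180 = 7200.00, centroid at (20.00, 90.00).
horizontal leg: A = 50 × 38 = 1900.00, centroid at (65.00, 19.00).
ΣA = 9100.00 cm², ΣAx_c = 267500.00 cm³, ΣAy_c = 684100.00 cm³.
x_c = 267500.00/9100.00 = 29.40 cm; y_c = 684100.00/9100.00 = 75.18 cm.

x_c = 29.40 cm, y_c = 75.18 cm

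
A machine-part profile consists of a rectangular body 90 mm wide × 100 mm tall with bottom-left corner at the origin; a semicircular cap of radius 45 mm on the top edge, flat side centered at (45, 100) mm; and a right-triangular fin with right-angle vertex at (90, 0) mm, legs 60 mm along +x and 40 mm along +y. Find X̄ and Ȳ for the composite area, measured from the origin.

X̄ = 50.83 mm, Ȳ = 63.14 mm

Part | A | x̄ᵢ | ȳᵢ | A·x̄ᵢ | A·ȳᵢ
rectangular body | 9000.00 | 45.00 | 50.00 | 405000.00 | 450000.00
semicircular top | 3180.86 | 45.00 | 119.10 | 143138.82 | 378836.26
triangular fin | 1200.00 | 110.00 | 13.33 | 132000.00 | 16000.00
Σ | 13380.86 |  |  | 680138.82 | 844836.26
X̄ = 680138.82 / 13380.86 = 50.83 mm
Ȳ = 844836.26 / 13380.86 = 63.14 mm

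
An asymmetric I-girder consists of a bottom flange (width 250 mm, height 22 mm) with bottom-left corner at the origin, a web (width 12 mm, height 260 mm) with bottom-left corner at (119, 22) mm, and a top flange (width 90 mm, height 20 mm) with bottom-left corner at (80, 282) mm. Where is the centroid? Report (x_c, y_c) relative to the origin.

x_c = 125.00 mm, y_c = 101.76 mm

Part | A | x̄ᵢ | ȳᵢ | A·x̄ᵢ | A·ȳᵢ
bottom flange | 5500.00 | 125.00 | 11.00 | 687500.00 | 60500.00
web | 3120.00 | 125.00 | 152.00 | 390000.00 | 474240.00
top flange | 1800.00 | 125.00 | 292.00 | 225000.00 | 525600.00
Σ | 10420.00 |  |  | 1302500.00 | 1060340.00
x_c = 1302500.00 / 10420.00 = 125.00 mm
y_c = 1060340.00 / 10420.00 = 101.76 mm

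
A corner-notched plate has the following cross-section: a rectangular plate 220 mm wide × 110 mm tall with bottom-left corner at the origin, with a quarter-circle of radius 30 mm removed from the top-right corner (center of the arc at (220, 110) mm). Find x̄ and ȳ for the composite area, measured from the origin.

plate: A = 220 × 110 = 24200.00, centroid at (110.00, 55.00).
removed quarter-circle: A = −¼π·30² = -706.86, centroid at (207.27, 97.27).
ΣA = 23493.14 mm²
ΣAx̄ = (24200.00)(110.00) + (-706.86)(207.27) = 2515491.16 mm³
ΣAȳ = (24200.00)(55.00) + (-706.86)(97.27) = 1262245.58 mm³
x̄ = 2515491.16 / 23493.14 = 107.07 mm
ȳ = 1262245.58 / 23493.14 = 53.73 mm

x̄ = 107.07 mm, ȳ = 53.73 mm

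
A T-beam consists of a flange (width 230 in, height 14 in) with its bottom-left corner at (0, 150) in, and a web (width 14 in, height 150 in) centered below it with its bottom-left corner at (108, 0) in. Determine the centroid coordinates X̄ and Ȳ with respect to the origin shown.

web: A = 14 × 150 = 2100.00, centroid at (115.00, 75.00).
flange: A = 230 × 14 = 3220.00, centroid at (115.00, 157.00).
ΣA = 5320.00 in²
ΣAX̄ = (2100.00)(115.00) + (3220.00)(115.00) = 611800.00 in³
ΣAȲ = (2100.00)(75.00) + (3220.00)(157.00) = 663040.00 in³
X̄ = 611800.00 / 5320.00 = 115.00 in
Ȳ = 663040.00 / 5320.00 = 124.63 in

X̄ = 115.00 in, Ȳ = 124.63 in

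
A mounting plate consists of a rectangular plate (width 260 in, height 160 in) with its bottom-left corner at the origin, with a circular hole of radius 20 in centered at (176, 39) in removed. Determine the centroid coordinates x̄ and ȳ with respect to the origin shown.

x̄ = 128.57 in, ȳ = 81.28 in

plate: A = 260 × 160 = 41600.00, centroid at (130.00, 80.00).
hole: A = −π·20² = -1256.64, centroid at (176.00, 39.00).
ΣA = 40343.36 in²
ΣAx̄ = (41600.00)(130.00) + (-1256.64)(176.00) = 5186831.88 in³
ΣAȳ = (41600.00)(80.00) + (-1256.64)(39.00) = 3278991.15 in³
x̄ = 5186831.88 / 40343.36 = 128.57 in
ȳ = 3278991.15 / 40343.36 = 81.28 in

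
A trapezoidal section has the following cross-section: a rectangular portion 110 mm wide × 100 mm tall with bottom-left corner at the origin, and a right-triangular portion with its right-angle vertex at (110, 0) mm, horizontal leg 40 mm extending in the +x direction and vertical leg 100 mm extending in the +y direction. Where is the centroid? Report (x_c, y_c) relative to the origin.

Part | A | x̄ᵢ | ȳᵢ | A·x̄ᵢ | A·ȳᵢ
rectangular portion | 11000.00 | 55.00 | 50.00 | 605000.00 | 550000.00
triangular portion | 2000.00 | 123.33 | 33.33 | 246666.67 | 66666.67
Σ | 13000.00 |  |  | 851666.67 | 616666.67
x_c = 851666.67 / 13000.00 = 65.51 mm
y_c = 616666.67 / 13000.00 = 47.44 mm

x_c = 65.51 mm, y_c = 47.44 mm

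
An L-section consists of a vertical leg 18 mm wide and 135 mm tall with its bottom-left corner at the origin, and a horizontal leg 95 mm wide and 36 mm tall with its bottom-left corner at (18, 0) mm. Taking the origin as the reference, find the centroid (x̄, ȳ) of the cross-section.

vertical leg: A = 18 × 135 = 2430.00, centroid at (9.00, 67.50).
horizontal leg: A = 95 × 36 = 3420.00, centroid at (65.50, 18.00).
ΣA = 5850.00 mm²
ΣAx̄ = (2430.00)(9.00) + (3420.00)(65.50) = 245880.00 mm³
ΣAȳ = (2430.00)(67.50) + (3420.00)(18.00) = 225585.00 mm³
x̄ = 245880.00 / 5850.00 = 42.03 mm
ȳ = 225585.00 / 5850.00 = 38.56 mm

x̄ = 42.03 mm, ȳ = 38.56 mm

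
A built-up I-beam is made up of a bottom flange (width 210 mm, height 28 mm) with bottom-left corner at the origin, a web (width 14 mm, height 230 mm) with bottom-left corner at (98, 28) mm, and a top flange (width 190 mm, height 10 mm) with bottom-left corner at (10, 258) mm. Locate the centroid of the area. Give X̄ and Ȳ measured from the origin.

bottom flange: A = 210 × 28 = 5880.00, centroid at (105.00, 14.00).
web: A = 14 × 230 = 3220.00, centroid at (105.00, 143.00).
top flange: A = 190 × 10 = 1900.00, centroid at (105.00, 263.00).
ΣA = 11000.00 mm², ΣAX̄ = 1155000.00 mm³, ΣAȲ = 1042480.00 mm³.
X̄ = 1155000.00/11000.00 = 105.00 mm; Ȳ = 1042480.00/11000.00 = 94.77 mm.

X̄ = 105.00 mm, Ȳ = 94.77 mm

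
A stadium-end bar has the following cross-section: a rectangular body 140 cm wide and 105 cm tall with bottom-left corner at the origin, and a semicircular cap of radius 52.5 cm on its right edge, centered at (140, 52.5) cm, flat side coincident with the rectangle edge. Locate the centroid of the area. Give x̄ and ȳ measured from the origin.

x̄ = 91.00 cm, ȳ = 52.50 cm

rectangular body: A = 140 × 105 = 14700.00, centroid at (70.00, 52.50).
semicircular end: A = ½π·52.5² = 4329.51, centroid at (162.28, 52.50).
ΣA = 19029.51 cm²
ΣAx̄ = (14700.00)(70.00) + (4329.51)(162.28) = 1731599.78 cm³
ΣAȳ = (14700.00)(52.50) + (4329.51)(52.50) = 999049.14 cm³
x̄ = 1731599.78 / 19029.51 = 91.00 cm
ȳ = 999049.14 / 19029.51 = 52.50 cm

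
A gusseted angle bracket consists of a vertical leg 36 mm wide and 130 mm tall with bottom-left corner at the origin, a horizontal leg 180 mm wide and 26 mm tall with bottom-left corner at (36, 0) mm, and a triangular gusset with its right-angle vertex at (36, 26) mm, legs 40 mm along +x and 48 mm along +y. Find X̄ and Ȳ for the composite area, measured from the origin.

vertical leg: A = 36 × 130 = 4680.00, centroid at (18.00, 65.00).
horizontal leg: A = 180 × 26 = 4680.00, centroid at (126.00, 13.00).
gusset: A = ½·40·48 = 960.00, centroid at (49.33, 42.00).
ΣA = 10320.00 mm²
ΣAX̄ = (4680.00)(18.00) + (4680.00)(126.00) + (960.00)(49.33) = 721280.00 mm³
ΣAȲ = (4680.00)(65.00) + (4680.00)(13.00) + (960.00)(42.00) = 405360.00 mm³
X̄ = 721280.00 / 10320.00 = 69.89 mm
Ȳ = 405360.00 / 10320.00 = 39.28 mm

X̄ = 69.89 mm, Ȳ = 39.28 mm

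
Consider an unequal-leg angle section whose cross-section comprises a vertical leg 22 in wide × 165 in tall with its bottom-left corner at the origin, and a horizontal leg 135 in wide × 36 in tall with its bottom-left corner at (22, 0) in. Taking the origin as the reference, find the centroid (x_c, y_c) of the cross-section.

x_c = 55.94 in, y_c = 45.58 in

vertical leg: A = 22 × 165 = 3630.00, centroid at (11.00, 82.50).
horizontal leg: A = 135 × 36 = 4860.00, centroid at (89.50, 18.00).
ΣA = 8490.00 in²
ΣAx_c = (3630.00)(11.00) + (4860.00)(89.50) = 474900.00 in³
ΣAy_c = (3630.00)(82.50) + (4860.00)(18.00) = 386955.00 in³
x_c = 474900.00 / 8490.00 = 55.94 in
y_c = 386955.00 / 8490.00 = 45.58 in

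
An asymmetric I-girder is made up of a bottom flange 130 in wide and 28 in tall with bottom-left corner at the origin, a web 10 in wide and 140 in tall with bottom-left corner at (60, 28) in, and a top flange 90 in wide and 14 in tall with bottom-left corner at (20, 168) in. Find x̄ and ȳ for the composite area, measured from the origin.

bottom flange: A = 130 × 28 = 3640.00, centroid at (65.00, 14.00).
web: A = 10 × 140 = 1400.00, centroid at (65.00, 98.00).
top flange: A = 90 × 14 = 1260.00, centroid at (65.00, 175.00).
ΣA = 6300.00 in²
ΣAx̄ = (3640.00)(65.00) + (1400.00)(65.00) + (1260.00)(65.00) = 409500.00 in³
ΣAȳ = (3640.00)(14.00) + (1400.00)(98.00) + (1260.00)(175.00) = 408660.00 in³
x̄ = 409500.00 / 6300.00 = 65.00 in
ȳ = 408660.00 / 6300.00 = 64.87 in

x̄ = 65.00 in, ȳ = 64.87 in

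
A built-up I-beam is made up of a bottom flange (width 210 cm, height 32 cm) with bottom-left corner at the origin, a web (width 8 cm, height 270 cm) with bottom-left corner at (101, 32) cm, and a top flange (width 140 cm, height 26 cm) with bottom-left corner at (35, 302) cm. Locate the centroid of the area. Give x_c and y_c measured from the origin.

x_c = 105.00 cm, y_c = 128.98 cm

Part | A | x̄ᵢ | ȳᵢ | A·x̄ᵢ | A·ȳᵢ
bottom flange | 6720.00 | 105.00 | 16.00 | 705600.00 | 107520.00
web | 2160.00 | 105.00 | 167.00 | 226800.00 | 360720.00
top flange | 3640.00 | 105.00 | 315.00 | 382200.00 | 1146600.00
Σ | 12520.00 |  |  | 1314600.00 | 1614840.00
x_c = 1314600.00 / 12520.00 = 105.00 cm
y_c = 1614840.00 / 12520.00 = 128.98 cm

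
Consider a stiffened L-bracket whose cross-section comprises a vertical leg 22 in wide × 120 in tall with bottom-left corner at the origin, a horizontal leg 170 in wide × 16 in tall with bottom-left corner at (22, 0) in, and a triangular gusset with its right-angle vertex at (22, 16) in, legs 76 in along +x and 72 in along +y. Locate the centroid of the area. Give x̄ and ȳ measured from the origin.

x̄ = 55.53 in, ȳ = 35.77 in

vertical leg: A = 22 × 120 = 2640.00, centroid at (11.00, 60.00).
horizontal leg: A = 170 × 16 = 2720.00, centroid at (107.00, 8.00).
gusset: A = ½·76·72 = 2736.00, centroid at (47.33, 40.00).
ΣA = 8096.00 in²
ΣAx̄ = (2640.00)(11.00) + (2720.00)(107.00) + (2736.00)(47.33) = 449584.00 in³
ΣAȳ = (2640.00)(60.00) + (2720.00)(8.00) + (2736.00)(40.00) = 289600.00 in³
x̄ = 449584.00 / 8096.00 = 55.53 in
ȳ = 289600.00 / 8096.00 = 35.77 in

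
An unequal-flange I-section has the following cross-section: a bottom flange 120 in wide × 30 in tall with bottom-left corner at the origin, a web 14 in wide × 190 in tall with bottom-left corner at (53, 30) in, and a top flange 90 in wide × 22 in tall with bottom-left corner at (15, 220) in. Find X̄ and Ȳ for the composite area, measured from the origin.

bottom flange: A = 120 × 30 = 3600.00, centroid at (60.00, 15.00).
web: A = 14 × 190 = 2660.00, centroid at (60.00, 125.00).
top flange: A = 90 × 22 = 1980.00, centroid at (60.00, 231.00).
ΣA = 8240.00 in², ΣAX̄ = 494400.00 in³, ΣAȲ = 843880.00 in³.
X̄ = 494400.00/8240.00 = 60.00 in; Ȳ = 843880.00/8240.00 = 102.41 in.

X̄ = 60.00 in, Ȳ = 102.41 in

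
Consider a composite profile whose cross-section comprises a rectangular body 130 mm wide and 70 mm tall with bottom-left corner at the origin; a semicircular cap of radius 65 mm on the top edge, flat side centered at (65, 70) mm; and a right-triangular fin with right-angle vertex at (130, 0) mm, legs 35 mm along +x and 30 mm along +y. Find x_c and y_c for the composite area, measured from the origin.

x_c = 67.48 mm, y_c = 59.74 mm

Part | A | x̄ᵢ | ȳᵢ | A·x̄ᵢ | A·ȳᵢ
rectangular body | 9100.00 | 65.00 | 35.00 | 591500.00 | 318500.00
semicircular top | 6636.61 | 65.00 | 97.59 | 431379.94 | 647646.35
triangular fin | 525.00 | 141.67 | 10.00 | 74375.00 | 5250.00
Σ | 16261.61 |  |  | 1097254.94 | 971396.35
x_c = 1097254.94 / 16261.61 = 67.48 mm
y_c = 971396.35 / 16261.61 = 59.74 mm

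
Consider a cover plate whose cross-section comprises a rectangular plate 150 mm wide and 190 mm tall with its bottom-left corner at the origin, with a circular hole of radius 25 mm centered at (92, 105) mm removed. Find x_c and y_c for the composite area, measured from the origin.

plate: A = 150 × 190 = 28500.00, centroid at (75.00, 95.00).
hole: A = −π·25² = -1963.50, centroid at (92.00, 105.00).
ΣA = 26536.50 mm², ΣAx_c = 1956858.42 mm³, ΣAy_c = 2501332.98 mm³.
x_c = 1956858.42/26536.50 = 73.74 mm; y_c = 2501332.98/26536.50 = 94.26 mm.

x_c = 73.74 mm, y_c = 94.26 mm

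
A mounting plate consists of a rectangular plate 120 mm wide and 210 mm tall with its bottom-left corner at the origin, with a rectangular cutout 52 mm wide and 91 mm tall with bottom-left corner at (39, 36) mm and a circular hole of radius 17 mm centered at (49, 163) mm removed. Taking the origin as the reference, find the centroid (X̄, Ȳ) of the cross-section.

X̄ = 59.30 mm, Ȳ = 107.99 mm

plate: A = 120 × 210 = 25200.00, centroid at (60.00, 105.00).
hole 1: A = −(52 × 91) = -4732.00, centroid at (65.00, 81.50).
hole 2: A = −π·17² = -907.92, centroid at (49.00, 163.00).
ΣA = 19560.08 mm²
ΣAX̄ = (25200.00)(60.00) + (-4732.00)(65.00) + (-907.92)(49.00) = 1159931.91 mm³
ΣAȲ = (25200.00)(105.00) + (-4732.00)(81.50) + (-907.92)(163.00) = 2112350.99 mm³
X̄ = 1159931.91 / 19560.08 = 59.30 mm
Ȳ = 2112350.99 / 19560.08 = 107.99 mm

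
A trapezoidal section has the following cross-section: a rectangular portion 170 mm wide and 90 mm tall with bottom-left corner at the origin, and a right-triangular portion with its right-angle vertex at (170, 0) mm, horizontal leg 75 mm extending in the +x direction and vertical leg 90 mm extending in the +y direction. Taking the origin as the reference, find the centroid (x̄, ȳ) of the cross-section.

x̄ = 104.88 mm, ȳ = 42.29 mm

rectangular portion: A = 170 × 90 = 15300.00, centroid at (85.00, 45.00).
triangular portion: A = ½·75·90 = 3375.00, centroid at (195.00, 30.00).
ΣA = 18675.00 mm²
ΣAx̄ = (15300.00)(85.00) + (3375.00)(195.00) = 1958625.00 mm³
ΣAȳ = (15300.00)(45.00) + (3375.00)(30.00) = 789750.00 mm³
x̄ = 1958625.00 / 18675.00 = 104.88 mm
ȳ = 789750.00 / 18675.00 = 42.29 mm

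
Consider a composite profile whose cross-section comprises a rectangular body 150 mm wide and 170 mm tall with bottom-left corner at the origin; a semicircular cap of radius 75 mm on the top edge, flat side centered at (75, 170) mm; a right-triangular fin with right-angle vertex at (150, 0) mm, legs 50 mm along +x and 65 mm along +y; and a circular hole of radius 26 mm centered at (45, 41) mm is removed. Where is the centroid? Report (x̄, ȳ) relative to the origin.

Part | A | x̄ᵢ | ȳᵢ | A·x̄ᵢ | A·ȳᵢ
rectangular body | 25500.00 | 75.00 | 85.00 | 1912500.00 | 2167500.00
semicircular top | 8835.73 | 75.00 | 201.83 | 662679.70 | 1783323.99
triangular fin | 1625.00 | 166.67 | 21.67 | 270833.33 | 35208.33
hole | -2123.72 | 45.00 | 41.00 | -95567.25 | -87072.38
Σ | 33837.01 |  |  | 2750445.79 | 3898959.94
x̄ = 2750445.79 / 33837.01 = 81.29 mm
ȳ = 3898959.94 / 33837.01 = 115.23 mm

x̄ = 81.29 mm, ȳ = 115.23 mm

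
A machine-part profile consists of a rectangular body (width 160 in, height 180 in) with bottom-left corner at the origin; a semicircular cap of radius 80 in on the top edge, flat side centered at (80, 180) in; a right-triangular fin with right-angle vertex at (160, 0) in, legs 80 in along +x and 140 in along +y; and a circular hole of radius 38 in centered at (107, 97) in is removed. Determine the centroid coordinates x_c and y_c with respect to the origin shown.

x_c = 91.90 in, y_c = 114.34 in

rectangular body: A = 160 × 180 = 28800.00, centroid at (80.00, 90.00).
semicircular top: A = ½π·80² = 10053.10, centroid at (80.00, 213.95).
triangular fin: A = ½·80·140 = 5600.00, centroid at (186.67, 46.67).
hole: A = −π·38² = -4536.46, centroid at (107.00, 97.00).
ΣA = 39916.64 in², ΣAx_c = 3668179.85 in³, ΣAy_c = 4564187.44 in³.
x_c = 3668179.85/39916.64 = 91.90 in; y_c = 4564187.44/39916.64 = 114.34 in.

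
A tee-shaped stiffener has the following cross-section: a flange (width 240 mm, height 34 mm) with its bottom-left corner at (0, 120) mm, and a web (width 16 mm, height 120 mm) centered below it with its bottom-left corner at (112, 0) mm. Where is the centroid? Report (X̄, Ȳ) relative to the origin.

X̄ = 120.00 mm, Ȳ = 122.33 mm

Part | A | x̄ᵢ | ȳᵢ | A·x̄ᵢ | A·ȳᵢ
web | 1920.00 | 120.00 | 60.00 | 230400.00 | 115200.00
flange | 8160.00 | 120.00 | 137.00 | 979200.00 | 1117920.00
Σ | 10080.00 |  |  | 1209600.00 | 1233120.00
X̄ = 1209600.00 / 10080.00 = 120.00 mm
Ȳ = 1233120.00 / 10080.00 = 122.33 mm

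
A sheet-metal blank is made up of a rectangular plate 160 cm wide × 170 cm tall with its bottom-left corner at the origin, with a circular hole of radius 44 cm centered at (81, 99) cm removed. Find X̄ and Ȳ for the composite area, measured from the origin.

plate: A = 160 × 170 = 27200.00, centroid at (80.00, 85.00).
hole: A = −π·44² = -6082.12, centroid at (81.00, 99.00).
ΣA = 21117.88 cm², ΣAX̄ = 1683348.01 cm³, ΣAȲ = 1709869.79 cm³.
X̄ = 1683348.01/21117.88 = 79.71 cm; Ȳ = 1709869.79/21117.88 = 80.97 cm.

X̄ = 79.71 cm, Ȳ = 80.97 cm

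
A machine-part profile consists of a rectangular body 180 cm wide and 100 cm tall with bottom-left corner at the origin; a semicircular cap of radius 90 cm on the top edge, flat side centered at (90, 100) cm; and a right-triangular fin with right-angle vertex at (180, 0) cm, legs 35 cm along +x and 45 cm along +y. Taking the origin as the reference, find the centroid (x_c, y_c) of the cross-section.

Part | A | x̄ᵢ | ȳᵢ | A·x̄ᵢ | A·ȳᵢ
rectangular body | 18000.00 | 90.00 | 50.00 | 1620000.00 | 900000.00
semicircular top | 12723.45 | 90.00 | 138.20 | 1145110.52 | 1758345.02
triangular fin | 787.50 | 191.67 | 15.00 | 150937.50 | 11812.50
Σ | 31510.95 |  |  | 2916048.02 | 2670157.52
x_c = 2916048.02 / 31510.95 = 92.54 cm
y_c = 2670157.52 / 31510.95 = 84.74 cm

x_c = 92.54 cm, y_c = 84.74 cm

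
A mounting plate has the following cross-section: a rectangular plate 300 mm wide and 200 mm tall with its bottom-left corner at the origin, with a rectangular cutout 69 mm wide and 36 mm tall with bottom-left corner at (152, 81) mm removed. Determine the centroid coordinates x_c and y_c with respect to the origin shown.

x_c = 148.42 mm, y_c = 100.04 mm

plate: A = 300 × 200 = 60000.00, centroid at (150.00, 100.00).
hole: A = −(69 × 36) = -2484.00, centroid at (186.50, 99.00).
ΣA = 57516.00 mm², ΣAx_c = 8536734.00 mm³, ΣAy_c = 5754084.00 mm³.
x_c = 8536734.00/57516.00 = 148.42 mm; y_c = 5754084.00/57516.00 = 100.04 mm.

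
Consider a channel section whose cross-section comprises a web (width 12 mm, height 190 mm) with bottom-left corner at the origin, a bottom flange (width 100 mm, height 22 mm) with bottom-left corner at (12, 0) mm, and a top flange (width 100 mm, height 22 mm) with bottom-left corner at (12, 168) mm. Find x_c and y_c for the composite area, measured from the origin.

web: A = 12 × 190 = 2280.00, centroid at (6.00, 95.00).
bottom flange: A = 100 × 22 = 2200.00, centroid at (62.00, 11.00).
top flange: A = 100 × 22 = 2200.00, centroid at (62.00, 179.00).
ΣA = 6680.00 mm²
ΣAx_c = (2280.00)(6.00) + (2200.00)(62.00) + (2200.00)(62.00) = 286480.00 mm³
ΣAy_c = (2280.00)(95.00) + (2200.00)(11.00) + (2200.00)(179.00) = 634600.00 mm³
x_c = 286480.00 / 6680.00 = 42.89 mm
y_c = 634600.00 / 6680.00 = 95.00 mm

x_c = 42.89 mm, y_c = 95.00 mm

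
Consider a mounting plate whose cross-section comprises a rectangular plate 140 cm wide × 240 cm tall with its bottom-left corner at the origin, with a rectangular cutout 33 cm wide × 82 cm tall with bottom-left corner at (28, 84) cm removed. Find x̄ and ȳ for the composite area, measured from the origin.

plate: A = 140 × 240 = 33600.00, centroid at (70.00, 120.00).
hole: A = −(33 × 82) = -2706.00, centroid at (44.50, 125.00).
ΣA = 30894.00 cm²
ΣAx̄ = (33600.00)(70.00) + (-2706.00)(44.50) = 2231583.00 cm³
ΣAȳ = (33600.00)(120.00) + (-2706.00)(125.00) = 3693750.00 cm³
x̄ = 2231583.00 / 30894.00 = 72.23 cm
ȳ = 3693750.00 / 30894.00 = 119.56 cm

x̄ = 72.23 cm, ȳ = 119.56 cm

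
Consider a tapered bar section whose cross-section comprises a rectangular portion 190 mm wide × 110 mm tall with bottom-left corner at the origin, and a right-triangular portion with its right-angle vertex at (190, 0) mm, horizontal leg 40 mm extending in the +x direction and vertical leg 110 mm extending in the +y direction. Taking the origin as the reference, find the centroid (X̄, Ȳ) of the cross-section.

Part | A | x̄ᵢ | ȳᵢ | A·x̄ᵢ | A·ȳᵢ
rectangular portion | 20900.00 | 95.00 | 55.00 | 1985500.00 | 1149500.00
triangular portion | 2200.00 | 203.33 | 36.67 | 447333.33 | 80666.67
Σ | 23100.00 |  |  | 2432833.33 | 1230166.67
X̄ = 2432833.33 / 23100.00 = 105.32 mm
Ȳ = 1230166.67 / 23100.00 = 53.25 mm

X̄ = 105.32 mm, Ȳ = 53.25 mm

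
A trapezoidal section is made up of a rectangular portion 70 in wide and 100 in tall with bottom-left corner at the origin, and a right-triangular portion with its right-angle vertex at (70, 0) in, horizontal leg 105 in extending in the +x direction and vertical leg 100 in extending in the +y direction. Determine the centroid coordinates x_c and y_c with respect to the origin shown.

x_c = 65.00 in, y_c = 42.86 in

Part | A | x̄ᵢ | ȳᵢ | A·x̄ᵢ | A·ȳᵢ
rectangular portion | 7000.00 | 35.00 | 50.00 | 245000.00 | 350000.00
triangular portion | 5250.00 | 105.00 | 33.33 | 551250.00 | 175000.00
Σ | 12250.00 |  |  | 796250.00 | 525000.00
x_c = 796250.00 / 12250.00 = 65.00 in
y_c = 525000.00 / 12250.00 = 42.86 in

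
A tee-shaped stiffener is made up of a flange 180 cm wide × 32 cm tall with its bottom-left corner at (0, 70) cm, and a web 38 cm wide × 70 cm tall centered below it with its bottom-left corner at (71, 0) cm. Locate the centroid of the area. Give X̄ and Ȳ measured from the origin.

web: A = 38 × 70 = 2660.00, centroid at (90.00, 35.00).
flange: A = 180 × 32 = 5760.00, centroid at (90.00, 86.00).
ΣA = 8420.00 cm², ΣAX̄ = 757800.00 cm³, ΣAȲ = 588460.00 cm³.
X̄ = 757800.00/8420.00 = 90.00 cm; Ȳ = 588460.00/8420.00 = 69.89 cm.

X̄ = 90.00 cm, Ȳ = 69.89 cm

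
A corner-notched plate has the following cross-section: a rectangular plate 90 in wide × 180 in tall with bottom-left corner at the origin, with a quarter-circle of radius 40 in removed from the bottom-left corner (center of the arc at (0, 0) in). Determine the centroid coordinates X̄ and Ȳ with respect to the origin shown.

X̄ = 47.36 in, Ȳ = 96.14 in

plate: A = 90 × 180 = 16200.00, centroid at (45.00, 90.00).
removed quarter-circle: A = −¼π·40² = -1256.64, centroid at (16.98, 16.98).
ΣA = 14943.36 in², ΣAX̄ = 707666.67 in³, ΣAȲ = 1436666.67 in³.
X̄ = 707666.67/14943.36 = 47.36 in; Ȳ = 1436666.67/14943.36 = 96.14 in.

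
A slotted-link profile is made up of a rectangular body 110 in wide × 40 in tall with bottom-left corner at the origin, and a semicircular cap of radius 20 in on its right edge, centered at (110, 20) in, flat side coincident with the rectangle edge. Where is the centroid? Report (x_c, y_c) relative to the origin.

rectangular body: A = 110 × 40 = 4400.00, centroid at (55.00, 20.00).
semicircular end: A = ½π·20² = 628.32, centroid at (118.49, 20.00).
ΣA = 5028.32 in²
ΣAx_c = (4400.00)(55.00) + (628.32)(118.49) = 316448.37 in³
ΣAy_c = (4400.00)(20.00) + (628.32)(20.00) = 100566.37 in³
x_c = 316448.37 / 5028.32 = 62.93 in
y_c = 100566.37 / 5028.32 = 20.00 in

x_c = 62.93 in, y_c = 20.00 in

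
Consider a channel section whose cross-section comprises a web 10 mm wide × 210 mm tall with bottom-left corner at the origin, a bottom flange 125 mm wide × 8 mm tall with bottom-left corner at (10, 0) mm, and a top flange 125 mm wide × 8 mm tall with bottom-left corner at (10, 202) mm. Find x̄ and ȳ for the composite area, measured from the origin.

web: A = 10 × 210 = 2100.00, centroid at (5.00, 105.00).
bottom flange: A = 125 × 8 = 1000.00, centroid at (72.50, 4.00).
top flange: A = 125 × 8 = 1000.00, centroid at (72.50, 206.00).
ΣA = 4100.00 mm²
ΣAx̄ = (2100.00)(5.00) + (1000.00)(72.50) + (1000.00)(72.50) = 155500.00 mm³
ΣAȳ = (2100.00)(105.00) + (1000.00)(4.00) + (1000.00)(206.00) = 430500.00 mm³
x̄ = 155500.00 / 4100.00 = 37.93 mm
ȳ = 430500.00 / 4100.00 = 105.00 mm

x̄ = 37.93 mm, ȳ = 105.00 mm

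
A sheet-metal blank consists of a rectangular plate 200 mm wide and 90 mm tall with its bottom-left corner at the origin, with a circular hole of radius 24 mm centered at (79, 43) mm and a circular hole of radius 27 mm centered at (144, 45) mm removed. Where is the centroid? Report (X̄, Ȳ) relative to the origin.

X̄ = 95.48 mm, Ȳ = 45.26 mm

plate: A = 200 × 90 = 18000.00, centroid at (100.00, 45.00).
hole 1: A = −π·24² = -1809.56, centroid at (79.00, 43.00).
hole 2: A = −π·27² = -2290.22, centroid at (144.00, 45.00).
ΣA = 13900.22 mm², ΣAX̄ = 1327253.14 mm³, ΣAȲ = 629129.09 mm³.
X̄ = 1327253.14/13900.22 = 95.48 mm; Ȳ = 629129.09/13900.22 = 45.26 mm.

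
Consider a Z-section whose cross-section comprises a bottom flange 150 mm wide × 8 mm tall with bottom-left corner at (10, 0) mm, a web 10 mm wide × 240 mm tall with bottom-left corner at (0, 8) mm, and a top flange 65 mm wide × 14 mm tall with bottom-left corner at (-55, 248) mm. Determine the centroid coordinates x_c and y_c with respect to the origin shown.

Part | A | x̄ᵢ | ȳᵢ | A·x̄ᵢ | A·ȳᵢ
bottom flange | 1200.00 | 85.00 | 4.00 | 102000.00 | 4800.00
web | 2400.00 | 5.00 | 128.00 | 12000.00 | 307200.00
top flange | 910.00 | -22.50 | 255.00 | -20475.00 | 232050.00
Σ | 4510.00 |  |  | 93525.00 | 544050.00
x_c = 93525.00 / 4510.00 = 20.74 mm
y_c = 544050.00 / 4510.00 = 120.63 mm

x_c = 20.74 mm, y_c = 120.63 mm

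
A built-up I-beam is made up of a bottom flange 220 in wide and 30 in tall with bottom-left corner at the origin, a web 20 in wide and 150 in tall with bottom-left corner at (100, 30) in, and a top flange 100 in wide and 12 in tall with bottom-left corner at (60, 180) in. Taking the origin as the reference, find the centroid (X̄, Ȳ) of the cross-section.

X̄ = 110.00 in, Ȳ = 59.00 in

Part | A | x̄ᵢ | ȳᵢ | A·x̄ᵢ | A·ȳᵢ
bottom flange | 6600.00 | 110.00 | 15.00 | 726000.00 | 99000.00
web | 3000.00 | 110.00 | 105.00 | 330000.00 | 315000.00
top flange | 1200.00 | 110.00 | 186.00 | 132000.00 | 223200.00
Σ | 10800.00 |  |  | 1188000.00 | 637200.00
X̄ = 1188000.00 / 10800.00 = 110.00 in
Ȳ = 637200.00 / 10800.00 = 59.00 in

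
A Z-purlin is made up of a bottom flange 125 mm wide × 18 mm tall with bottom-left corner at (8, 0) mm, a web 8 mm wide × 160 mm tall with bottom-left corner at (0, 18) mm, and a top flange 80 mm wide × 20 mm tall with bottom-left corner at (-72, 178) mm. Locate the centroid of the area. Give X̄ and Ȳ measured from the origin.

X̄ = 21.94 mm, Ȳ = 87.04 mm

Part | A | x̄ᵢ | ȳᵢ | A·x̄ᵢ | A·ȳᵢ
bottom flange | 2250.00 | 70.50 | 9.00 | 158625.00 | 20250.00
web | 1280.00 | 4.00 | 98.00 | 5120.00 | 125440.00
top flange | 1600.00 | -32.00 | 188.00 | -51200.00 | 300800.00
Σ | 5130.00 |  |  | 112545.00 | 446490.00
X̄ = 112545.00 / 5130.00 = 21.94 mm
Ȳ = 446490.00 / 5130.00 = 87.04 mm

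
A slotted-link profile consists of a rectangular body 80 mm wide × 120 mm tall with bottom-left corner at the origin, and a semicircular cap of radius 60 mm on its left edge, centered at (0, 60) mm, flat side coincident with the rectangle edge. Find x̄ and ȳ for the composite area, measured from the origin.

x̄ = 15.73 mm, ȳ = 60.00 mm

rectangular body: A = 80 × 120 = 9600.00, centroid at (40.00, 60.00).
semicircular end: A = ½π·60² = 5654.87, centroid at (-25.46, 60.00).
ΣA = 15254.87 mm², ΣAx̄ = 240000.00 mm³, ΣAȳ = 915292.01 mm³.
x̄ = 240000.00/15254.87 = 15.73 mm; ȳ = 915292.01/15254.87 = 60.00 mm.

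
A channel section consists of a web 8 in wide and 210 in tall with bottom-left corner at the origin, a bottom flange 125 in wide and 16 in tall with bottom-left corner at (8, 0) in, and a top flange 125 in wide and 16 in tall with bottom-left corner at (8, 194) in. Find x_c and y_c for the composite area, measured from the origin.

x_c = 50.83 in, y_c = 105.00 in

web: A = 8 × 210 = 1680.00, centroid at (4.00, 105.00).
bottom flange: A = 125 × 16 = 2000.00, centroid at (70.50, 8.00).
top flange: A = 125 × 16 = 2000.00, centroid at (70.50, 202.00).
ΣA = 5680.00 in²
ΣAx_c = (1680.00)(4.00) + (2000.00)(70.50) + (2000.00)(70.50) = 288720.00 in³
ΣAy_c = (1680.00)(105.00) + (2000.00)(8.00) + (2000.00)(202.00) = 596400.00 in³
x_c = 288720.00 / 5680.00 = 50.83 in
y_c = 596400.00 / 5680.00 = 105.00 in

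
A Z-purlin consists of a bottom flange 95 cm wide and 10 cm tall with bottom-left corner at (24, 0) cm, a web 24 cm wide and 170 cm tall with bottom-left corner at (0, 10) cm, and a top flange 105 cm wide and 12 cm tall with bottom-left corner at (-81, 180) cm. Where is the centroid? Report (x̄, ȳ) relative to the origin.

x̄ = 12.87 cm, ȳ = 99.64 cm

Part | A | x̄ᵢ | ȳᵢ | A·x̄ᵢ | A·ȳᵢ
bottom flange | 950.00 | 71.50 | 5.00 | 67925.00 | 4750.00
web | 4080.00 | 12.00 | 95.00 | 48960.00 | 387600.00
top flange | 1260.00 | -28.50 | 186.00 | -35910.00 | 234360.00
Σ | 6290.00 |  |  | 80975.00 | 626710.00
x̄ = 80975.00 / 6290.00 = 12.87 cm
ȳ = 626710.00 / 6290.00 = 99.64 cm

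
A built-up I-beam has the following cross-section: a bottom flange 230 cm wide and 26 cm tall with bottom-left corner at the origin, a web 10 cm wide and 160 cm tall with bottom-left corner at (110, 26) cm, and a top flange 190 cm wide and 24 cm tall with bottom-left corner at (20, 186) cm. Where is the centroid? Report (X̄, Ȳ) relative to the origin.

bottom flange: A = 230 × 26 = 5980.00, centroid at (115.00, 13.00).
web: A = 10 × 160 = 1600.00, centroid at (115.00, 106.00).
top flange: A = 190 × 24 = 4560.00, centroid at (115.00, 198.00).
ΣA = 12140.00 cm²
ΣAX̄ = (5980.00)(115.00) + (1600.00)(115.00) + (4560.00)(115.00) = 1396100.00 cm³
ΣAȲ = (5980.00)(13.00) + (1600.00)(106.00) + (4560.00)(198.00) = 1150220.00 cm³
X̄ = 1396100.00 / 12140.00 = 115.00 cm
Ȳ = 1150220.00 / 12140.00 = 94.75 cm

X̄ = 115.00 cm, Ȳ = 94.75 cm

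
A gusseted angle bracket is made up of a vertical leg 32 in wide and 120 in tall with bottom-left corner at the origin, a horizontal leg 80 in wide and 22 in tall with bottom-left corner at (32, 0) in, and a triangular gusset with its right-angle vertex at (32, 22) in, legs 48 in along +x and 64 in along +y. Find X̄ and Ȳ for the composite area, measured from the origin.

vertical leg: A = 32 × 120 = 3840.00, centroid at (16.00, 60.00).
horizontal leg: A = 80 × 22 = 1760.00, centroid at (72.00, 11.00).
gusset: A = ½·48·64 = 1536.00, centroid at (48.00, 43.33).
ΣA = 7136.00 in², ΣAX̄ = 261888.00 in³, ΣAȲ = 316320.00 in³.
X̄ = 261888.00/7136.00 = 36.70 in; Ȳ = 316320.00/7136.00 = 44.33 in.

X̄ = 36.70 in, Ȳ = 44.33 in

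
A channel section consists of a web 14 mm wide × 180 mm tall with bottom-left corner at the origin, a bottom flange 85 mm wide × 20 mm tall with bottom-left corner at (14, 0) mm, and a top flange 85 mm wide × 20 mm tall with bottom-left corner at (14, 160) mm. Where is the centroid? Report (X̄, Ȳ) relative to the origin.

X̄ = 35.43 mm, Ȳ = 90.00 mm

web: A = 14 × 180 = 2520.00, centroid at (7.00, 90.00).
bottom flange: A = 85 × 20 = 1700.00, centroid at (56.50, 10.00).
top flange: A = 85 × 20 = 1700.00, centroid at (56.50, 170.00).
ΣA = 5920.00 mm²
ΣAX̄ = (2520.00)(7.00) + (1700.00)(56.50) + (1700.00)(56.50) = 209740.00 mm³
ΣAȲ = (2520.00)(90.00) + (1700.00)(10.00) + (1700.00)(170.00) = 532800.00 mm³
X̄ = 209740.00 / 5920.00 = 35.43 mm
Ȳ = 532800.00 / 5920.00 = 90.00 mm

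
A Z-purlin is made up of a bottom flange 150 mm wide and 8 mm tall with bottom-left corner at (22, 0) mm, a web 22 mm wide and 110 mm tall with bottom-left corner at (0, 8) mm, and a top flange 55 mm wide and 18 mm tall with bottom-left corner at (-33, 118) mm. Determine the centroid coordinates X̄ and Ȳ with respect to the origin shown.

X̄ = 29.84 mm, Ȳ = 61.39 mm

Part | A | x̄ᵢ | ȳᵢ | A·x̄ᵢ | A·ȳᵢ
bottom flange | 1200.00 | 97.00 | 4.00 | 116400.00 | 4800.00
web | 2420.00 | 11.00 | 63.00 | 26620.00 | 152460.00
top flange | 990.00 | -5.50 | 127.00 | -5445.00 | 125730.00
Σ | 4610.00 |  |  | 137575.00 | 282990.00
X̄ = 137575.00 / 4610.00 = 29.84 mm
Ȳ = 282990.00 / 4610.00 = 61.39 mm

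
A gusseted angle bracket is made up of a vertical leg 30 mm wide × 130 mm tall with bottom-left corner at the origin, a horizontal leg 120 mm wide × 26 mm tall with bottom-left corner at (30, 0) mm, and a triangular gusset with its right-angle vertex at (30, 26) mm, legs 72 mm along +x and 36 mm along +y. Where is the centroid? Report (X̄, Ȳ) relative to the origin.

X̄ = 49.22 mm, Ȳ = 41.28 mm

vertical leg: A = 30 × 130 = 3900.00, centroid at (15.00, 65.00).
horizontal leg: A = 120 × 26 = 3120.00, centroid at (90.00, 13.00).
gusset: A = ½·72·36 = 1296.00, centroid at (54.00, 38.00).
ΣA = 8316.00 mm², ΣAX̄ = 409284.00 mm³, ΣAȲ = 343308.00 mm³.
X̄ = 409284.00/8316.00 = 49.22 mm; Ȳ = 343308.00/8316.00 = 41.28 mm.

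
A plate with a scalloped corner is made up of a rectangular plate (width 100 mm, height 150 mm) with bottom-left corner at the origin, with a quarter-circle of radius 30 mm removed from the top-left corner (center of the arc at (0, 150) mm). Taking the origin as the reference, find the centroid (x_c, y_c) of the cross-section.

x_c = 51.84 mm, y_c = 71.92 mm

plate: A = 100 × 150 = 15000.00, centroid at (50.00, 75.00).
removed quarter-circle: A = −¼π·30² = -706.86, centroid at (12.73, 137.27).
ΣA = 14293.14 mm²
ΣAx_c = (15000.00)(50.00) + (-706.86)(12.73) = 741000.00 mm³
ΣAy_c = (15000.00)(75.00) + (-706.86)(137.27) = 1027971.25 mm³
x_c = 741000.00 / 14293.14 = 51.84 mm
y_c = 1027971.25 / 14293.14 = 71.92 mm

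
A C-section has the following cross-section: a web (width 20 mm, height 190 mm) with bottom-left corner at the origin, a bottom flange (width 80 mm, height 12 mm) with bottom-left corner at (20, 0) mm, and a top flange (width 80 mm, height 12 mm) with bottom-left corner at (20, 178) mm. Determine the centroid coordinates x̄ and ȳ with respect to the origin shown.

web: A = 20 × 190 = 3800.00, centroid at (10.00, 95.00).
bottom flange: A = 80 × 12 = 960.00, centroid at (60.00, 6.00).
top flange: A = 80 × 12 = 960.00, centroid at (60.00, 184.00).
ΣA = 5720.00 mm², ΣAx̄ = 153200.00 mm³, ΣAȳ = 543400.00 mm³.
x̄ = 153200.00/5720.00 = 26.78 mm; ȳ = 543400.00/5720.00 = 95.00 mm.

x̄ = 26.78 mm, ȳ = 95.00 mm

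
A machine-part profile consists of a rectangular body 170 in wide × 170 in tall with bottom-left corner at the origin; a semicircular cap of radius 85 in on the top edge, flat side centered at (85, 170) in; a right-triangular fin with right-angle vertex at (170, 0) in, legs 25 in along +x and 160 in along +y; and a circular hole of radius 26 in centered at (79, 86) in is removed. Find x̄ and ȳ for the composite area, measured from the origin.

x̄ = 89.97 in, ȳ = 117.61 in

Part | A | x̄ᵢ | ȳᵢ | A·x̄ᵢ | A·ȳᵢ
rectangular body | 28900.00 | 85.00 | 85.00 | 2456500.00 | 2456500.00
semicircular top | 11349.00 | 85.00 | 206.08 | 964665.29 | 2338747.26
triangular fin | 2000.00 | 178.33 | 53.33 | 356666.67 | 106666.67
hole | -2123.72 | 79.00 | 86.00 | -167773.61 | -182639.63
Σ | 40125.29 |  |  | 3610058.35 | 4719274.29
x̄ = 3610058.35 / 40125.29 = 89.97 in
ȳ = 4719274.29 / 40125.29 = 117.61 in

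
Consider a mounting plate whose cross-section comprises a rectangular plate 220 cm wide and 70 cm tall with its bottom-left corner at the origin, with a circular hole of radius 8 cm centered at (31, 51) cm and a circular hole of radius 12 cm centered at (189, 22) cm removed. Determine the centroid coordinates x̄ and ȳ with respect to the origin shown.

plate: A = 220 × 70 = 15400.00, centroid at (110.00, 35.00).
hole 1: A = −π·8² = -201.06, centroid at (31.00, 51.00).
hole 2: A = −π·12² = -452.39, centroid at (189.00, 22.00).
ΣA = 14746.55 cm²
ΣAx̄ = (15400.00)(110.00) + (-201.06)(31.00) + (-452.39)(189.00) = 1602265.49 cm³
ΣAȳ = (15400.00)(35.00) + (-201.06)(51.00) + (-452.39)(22.00) = 518793.28 cm³
x̄ = 1602265.49 / 14746.55 = 108.65 cm
ȳ = 518793.28 / 14746.55 = 35.18 cm

x̄ = 108.65 cm, ȳ = 35.18 cm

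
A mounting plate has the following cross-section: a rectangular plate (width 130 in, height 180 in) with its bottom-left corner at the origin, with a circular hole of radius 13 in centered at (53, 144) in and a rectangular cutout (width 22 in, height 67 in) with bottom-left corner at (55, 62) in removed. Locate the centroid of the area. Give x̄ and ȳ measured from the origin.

x̄ = 65.23 in, ȳ = 88.28 in

plate: A = 130 × 180 = 23400.00, centroid at (65.00, 90.00).
hole 1: A = −π·13² = -530.93, centroid at (53.00, 144.00).
hole 2: A = −(22 × 67) = -1474.00, centroid at (66.00, 95.50).
ΣA = 21395.07 in²
ΣAx̄ = (23400.00)(65.00) + (-530.93)(53.00) + (-1474.00)(66.00) = 1395576.75 in³
ΣAȳ = (23400.00)(90.00) + (-530.93)(144.00) + (-1474.00)(95.50) = 1888779.20 in³
x̄ = 1395576.75 / 21395.07 = 65.23 in
ȳ = 1888779.20 / 21395.07 = 88.28 in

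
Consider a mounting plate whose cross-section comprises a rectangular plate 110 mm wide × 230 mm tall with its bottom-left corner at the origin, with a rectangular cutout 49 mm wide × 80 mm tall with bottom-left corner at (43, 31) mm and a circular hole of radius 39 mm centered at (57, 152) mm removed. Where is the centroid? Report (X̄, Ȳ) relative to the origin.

plate: A = 110 × 230 = 25300.00, centroid at (55.00, 115.00).
hole 1: A = −(49 × 80) = -3920.00, centroid at (67.50, 71.00).
hole 2: A = −π·39² = -4778.36, centroid at (57.00, 152.00).
ΣA = 16601.64 mm²
ΣAX̄ = (25300.00)(55.00) + (-3920.00)(67.50) + (-4778.36)(57.00) = 854533.34 mm³
ΣAȲ = (25300.00)(115.00) + (-3920.00)(71.00) + (-4778.36)(152.00) = 1904868.91 mm³
X̄ = 854533.34 / 16601.64 = 51.47 mm
Ȳ = 1904868.91 / 16601.64 = 114.74 mm

X̄ = 51.47 mm, Ȳ = 114.74 mm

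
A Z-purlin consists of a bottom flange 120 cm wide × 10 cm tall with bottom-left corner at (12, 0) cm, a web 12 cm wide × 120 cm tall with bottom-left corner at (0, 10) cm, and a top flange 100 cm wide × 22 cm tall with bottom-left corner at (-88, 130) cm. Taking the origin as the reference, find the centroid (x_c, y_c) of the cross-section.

Part | A | x̄ᵢ | ȳᵢ | A·x̄ᵢ | A·ȳᵢ
bottom flange | 1200.00 | 72.00 | 5.00 | 86400.00 | 6000.00
web | 1440.00 | 6.00 | 70.00 | 8640.00 | 100800.00
top flange | 2200.00 | -38.00 | 141.00 | -83600.00 | 310200.00
Σ | 4840.00 |  |  | 11440.00 | 417000.00
x_c = 11440.00 / 4840.00 = 2.36 cm
y_c = 417000.00 / 4840.00 = 86.16 cm

x_c = 2.36 cm, y_c = 86.16 cm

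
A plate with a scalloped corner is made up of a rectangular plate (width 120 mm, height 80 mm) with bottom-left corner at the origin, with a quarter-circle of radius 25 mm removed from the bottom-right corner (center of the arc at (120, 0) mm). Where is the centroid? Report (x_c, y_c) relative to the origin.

x_c = 57.34 mm, y_c = 41.58 mm

plate: A = 120 × 80 = 9600.00, centroid at (60.00, 40.00).
removed quarter-circle: A = −¼π·25² = -490.87, centroid at (109.39, 10.61).
ΣA = 9109.13 mm²
ΣAx_c = (9600.00)(60.00) + (-490.87)(109.39) = 522303.47 mm³
ΣAy_c = (9600.00)(40.00) + (-490.87)(10.61) = 378791.67 mm³
x_c = 522303.47 / 9109.13 = 57.34 mm
y_c = 378791.67 / 9109.13 = 41.58 mm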